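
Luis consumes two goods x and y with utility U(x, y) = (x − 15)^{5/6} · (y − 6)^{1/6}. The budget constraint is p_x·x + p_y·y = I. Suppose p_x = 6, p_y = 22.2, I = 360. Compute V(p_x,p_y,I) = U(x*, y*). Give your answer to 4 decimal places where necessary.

V = 11.6831

Let x' = x−15, y' = y−6. MRS = 5·y'/x' = p_x/p_y.
After buying the subsistence bundle (15, 6), a share 5/6 of the remaining income goes to x: x* = 15 + 5/6·(I − 15p_x − 6p_y)/p_x.
Discretionary income = 360 − 15·6 − 6·22.2 = 136.8; x* = 15 + 5/6·136.8/6 = 34; y* = 6 + 1/6·136.8/22.2 = 7.027.
Utility at the optimum: U(34, 7.027) = 11.6831.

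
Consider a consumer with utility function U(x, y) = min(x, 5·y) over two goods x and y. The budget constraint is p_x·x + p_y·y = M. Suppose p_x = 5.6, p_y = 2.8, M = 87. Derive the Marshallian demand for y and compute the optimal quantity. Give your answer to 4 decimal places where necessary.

y* = 2.8247

Leontief preferences: the optimum is at the kink where x/5 = y/1, i.e. y = (1/5)·x.
Budget: p_x·x + p_y·(1/5)·x = M, so (5·p_x + p_y)·x = 5·M.
Demand: x*(p_x,p_y,M) = 5·M/(5·p_x + p_y), y* = M/(5·p_x + p_y).
Here 5·5.6 + 2.8 = 30.8, giving y* = 2.8247.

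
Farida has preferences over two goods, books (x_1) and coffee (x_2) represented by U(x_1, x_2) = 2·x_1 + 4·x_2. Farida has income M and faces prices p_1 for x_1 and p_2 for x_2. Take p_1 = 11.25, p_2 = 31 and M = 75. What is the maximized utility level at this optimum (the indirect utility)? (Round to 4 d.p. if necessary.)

Linear utility — the consumer picks whichever good has higher MU/price: 2/11.25 = 0.1778 vs 4/31 = 0.129.
x_1 gives more utility per dollar, so spend all income on x_1: x_1* = M/p_1, x_2* = 0.
Numerically: x_1* = 6.6667, x_2* = 0.
Utility at the optimum: U(6.6667, 0) = 13.3333.

V = 13.3333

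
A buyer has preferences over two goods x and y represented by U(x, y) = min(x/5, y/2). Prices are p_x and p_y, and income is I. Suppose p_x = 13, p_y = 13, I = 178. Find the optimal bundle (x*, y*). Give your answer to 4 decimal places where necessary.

With perfect complements, no substitution: consume in ratio x:y = 5:2.
Budget: p_x·x + p_y·(2/5)·x = I, so (5·p_x + 2·p_y)·x = 5·I.
Demand: x*(p_x,p_y,I) = 5·I/(5·p_x + 2·p_y), y* = 2·I/(5·p_x + 2·p_y).
Here 5·13 + 2·13 = 91, giving x* = 9.7802 and y* = 3.9121.

x* = 9.7802, y* = 3.9121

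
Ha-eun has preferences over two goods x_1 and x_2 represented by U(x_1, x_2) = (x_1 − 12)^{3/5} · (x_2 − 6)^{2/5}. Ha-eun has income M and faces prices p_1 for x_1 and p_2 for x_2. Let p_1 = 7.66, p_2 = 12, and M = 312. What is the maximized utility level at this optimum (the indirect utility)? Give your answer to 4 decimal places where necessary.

This is Cobb-Douglas in (x_1−12, x_2−6): tangency gives 0.6·p_2·(x_2−6) = 0.4·p_1·(x_1−12).
After buying the subsistence bundle (12, 6), a share 0.6 of the remaining income goes to x_1: x_1* = 12 + 0.6·(M − 12p_1 − 6p_2)/p_1.
Discretionary income = 312 − 12·7.66 − 6·12 = 148.08; x_1* = 12 + 0.6·148.08/7.66 = 23.599; x_2* = 6 + 0.4·148.08/12 = 10.936.
Utility at the optimum: U(23.599, 10.936) = 8.2414.

V = 8.2414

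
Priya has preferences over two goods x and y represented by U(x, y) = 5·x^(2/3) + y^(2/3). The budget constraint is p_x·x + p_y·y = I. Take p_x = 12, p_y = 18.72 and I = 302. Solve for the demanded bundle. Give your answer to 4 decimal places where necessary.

x* = 25.0842, y* = 0.0529

MRS = MU_x/MU_y = 5·(y/x)^(1/3). Set equal to p_x/p_y.
Solve for the ratio: y/x = [(1/5)·p_x/p_y]^(3).
Substitute y = (y/x)·x into the budget: x* = I/(p_x + p_y·(y/x)).
Numerically y/x = 0.002107, so x* = 302/(12 + 18.72·0.002107) = 25.0842 and y* = 0.002107·25.0842 = 0.0529.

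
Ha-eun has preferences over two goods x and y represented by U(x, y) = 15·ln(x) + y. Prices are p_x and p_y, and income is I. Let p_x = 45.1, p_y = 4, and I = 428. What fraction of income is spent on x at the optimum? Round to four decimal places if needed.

share on x = 0.1402

MU_x = 15/x, MU_y = 1. Tangency: 15/x = p_x/p_y.
So x*(p_x,p_y) = 15·p_y/p_x, independent of income; and y* = (I − 15·p_y)/p_y.
At the given prices: x* = 15·4/45.1 = 1.3304, and y* = 92.
Expenditure on x: 45.1·1.3304 = 60; share = 0.1402.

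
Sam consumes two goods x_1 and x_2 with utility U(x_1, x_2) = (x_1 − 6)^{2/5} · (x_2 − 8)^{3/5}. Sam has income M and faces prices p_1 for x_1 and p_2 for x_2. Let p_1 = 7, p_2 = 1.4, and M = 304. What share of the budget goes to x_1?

This is Cobb-Douglas in (x_1−6, x_2−8): tangency gives 0.4·p_2·(x_2−8) = 0.6·p_1·(x_1−6).
Substituting into the budget: x_1* = 6 + 0.4·(M − 6·p_1 − 8·p_2)/p_1, and x_2* = 8 + 0.6·(…)/p_2.
Discretionary income = 304 − 6·7 − 8·1.4 = 250.8; x_1* = 6 + 0.4·250.8/7 = 20.3314; x_2* = 8 + 0.6·250.8/1.4 = 115.4857.
Expenditure on x_1: 7·20.3314 = 142.32; share = 0.4682.

share on x_1 = 0.4682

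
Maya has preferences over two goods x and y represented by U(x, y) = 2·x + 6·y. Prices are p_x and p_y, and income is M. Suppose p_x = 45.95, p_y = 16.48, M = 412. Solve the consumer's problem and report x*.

Linear utility — the consumer picks whichever good has higher MU/price: 2/45.95 = 0.0435 vs 6/16.48 = 0.3641.
y gives more utility per dollar, so spend all income on y: y* = M/p_y, x* = 0.
Numerically: x* = 0, y* = 25.

x* = 0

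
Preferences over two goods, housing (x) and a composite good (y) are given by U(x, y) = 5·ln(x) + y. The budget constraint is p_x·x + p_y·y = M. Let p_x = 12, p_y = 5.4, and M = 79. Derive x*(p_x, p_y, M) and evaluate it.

Set MRS = p_x/p_y: (5/x)/1 = p_x/p_y.
So x*(p_x,p_y) = 5·p_y/p_x, independent of income; and y* = (M − 5·p_y)/p_y.
At the given prices: x* = 5·5.4/12 = 2.25.

x* = 2.25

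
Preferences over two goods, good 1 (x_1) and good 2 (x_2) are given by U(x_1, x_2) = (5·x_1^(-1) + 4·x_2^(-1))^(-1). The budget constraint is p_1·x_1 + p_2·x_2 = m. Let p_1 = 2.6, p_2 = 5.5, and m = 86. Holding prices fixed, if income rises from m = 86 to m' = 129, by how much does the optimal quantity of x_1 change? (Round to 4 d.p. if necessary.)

From the CES first-order condition, (5/4)·(x_2/x_1)^(2) = p_1/p_2.
Solve for the ratio: x_2/x_1 = [(4/5)·p_1/p_2]^(0.5).
With the ratio pinned down, the budget gives x_1* = m/(p_1 + p_2·(x_2/x_1)) and x_2* = (x_2/x_1)·x_1*.
Numerically x_2/x_1 = 0.614965, so x_1* = 86/(2.6 + 5.5·0.614965) = 14.3757.
At m' = 129: x_1* = 21.5636. Change: 21.5636 − 14.3757 = 7.1879.

Δx_1* = 7.1879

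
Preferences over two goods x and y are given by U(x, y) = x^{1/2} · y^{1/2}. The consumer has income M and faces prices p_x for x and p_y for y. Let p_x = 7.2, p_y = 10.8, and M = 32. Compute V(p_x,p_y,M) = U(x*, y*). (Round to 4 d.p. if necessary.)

V = 1.8144

Demand: x*(p_x,p_y,M) = 0.5·M/p_x and y* = 0.5·M/p_y.
At p_x=7.2, p_y=10.8, M=32: x* = 0.5·32/7.2 = 2.2222, y* = 1.4815.
Utility at the optimum: U(2.2222, 1.4815) = 1.8144.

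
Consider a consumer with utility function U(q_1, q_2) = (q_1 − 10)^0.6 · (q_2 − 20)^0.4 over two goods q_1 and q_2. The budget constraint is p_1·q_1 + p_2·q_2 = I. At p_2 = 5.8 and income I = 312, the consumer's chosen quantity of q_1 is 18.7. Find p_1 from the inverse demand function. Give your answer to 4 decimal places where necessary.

p_1 = 8

This is Cobb-Douglas in (q_1−10, q_2−20): tangency gives 0.6·p_2·(q_2−20) = 0.4·p_1·(q_1−10).
Substituting into the budget: q_1* = 10 + 0.6·(I − 10·p_1 − 20·p_2)/p_1, and q_2* = 20 + 0.4·(…)/p_2.
Set q_1* = 18.7 in the demand function and solve for p_1: p_1 = 8.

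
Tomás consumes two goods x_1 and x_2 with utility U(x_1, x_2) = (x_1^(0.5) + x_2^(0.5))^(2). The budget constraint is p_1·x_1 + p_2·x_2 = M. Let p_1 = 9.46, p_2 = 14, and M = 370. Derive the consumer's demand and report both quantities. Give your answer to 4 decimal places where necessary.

MRS = MU_x_1/MU_x_2 = (x_2/x_1)^(0.5). Set equal to p_1/p_2.
Solve for the ratio: x_2/x_1 = [p_1/p_2]^(2).
Substitute x_2 = (x_2/x_1)·x_1 into the budget: x_1* = M/(p_1 + p_2·(x_2/x_1)).
Numerically x_2/x_1 = 0.45659, so x_1* = 370/(9.46 + 14·0.45659) = 23.3405 and x_2* = 0.45659·23.3405 = 10.657.

x_1* = 23.3405, x_2* = 10.657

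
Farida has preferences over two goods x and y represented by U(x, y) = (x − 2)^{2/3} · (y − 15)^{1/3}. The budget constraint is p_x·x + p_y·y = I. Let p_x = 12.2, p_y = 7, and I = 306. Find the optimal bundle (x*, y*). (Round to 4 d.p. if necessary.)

This is Cobb-Douglas in (x−2, y−15): tangency gives 2/3·p_y·(y−15) = 1/3·p_x·(x−2).
After buying the subsistence bundle (2, 15), a share 2/3 of the remaining income goes to x: x* = 2 + 2/3·(I − 2p_x − 15p_y)/p_x.
Discretionary income = 306 − 2·12.2 − 15·7 = 176.6; x* = 2 + 2/3·176.6/12.2 = 11.6503; y* = 15 + 1/3·176.6/7 = 23.4095.

x* = 11.6503, y* = 23.4095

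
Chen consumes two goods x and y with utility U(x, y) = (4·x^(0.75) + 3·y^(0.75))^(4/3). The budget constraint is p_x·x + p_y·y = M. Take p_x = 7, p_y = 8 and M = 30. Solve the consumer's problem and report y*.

MU_x ∝ 4·x^(-0.25), MU_y ∝ 3·y^(-0.25), so MRS = (4/3)·(y/x)^(0.25) = p_x/p_y.
Hence y/x = ((3/4)·p_x/p_y)^(1/(0.25)), i.e. raised to the 4 power.
Substitute y = (y/x)·x into the budget: x* = M/(p_x + p_y·(y/x)).
Numerically y/x = 0.185472, so x* = 30/(7 + 8·0.185472) = 3.5362 and y* = 0.185472·3.5362 = 0.6559.

y* = 0.6559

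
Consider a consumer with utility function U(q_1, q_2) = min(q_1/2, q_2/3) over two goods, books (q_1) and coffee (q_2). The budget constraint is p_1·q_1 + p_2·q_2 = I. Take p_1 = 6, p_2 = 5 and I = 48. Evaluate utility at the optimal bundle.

V = 1.7778

With perfect complements, no substitution: consume in ratio q_1:q_2 = 2:3.
Budget: p_1·q_1 + p_2·(3/2)·q_1 = I, so (2·p_1 + 3·p_2)·q_1 = 2·I.
Demand: q_1*(p_1,p_2,I) = 2·I/(2·p_1 + 3·p_2), q_2* = 3·I/(2·p_1 + 3·p_2).
Here 2·6 + 3·5 = 27, giving q_1* = 3.5556 and q_2* = 5.3333.
Utility at the optimum: U(3.5556, 5.3333) = 1.7778.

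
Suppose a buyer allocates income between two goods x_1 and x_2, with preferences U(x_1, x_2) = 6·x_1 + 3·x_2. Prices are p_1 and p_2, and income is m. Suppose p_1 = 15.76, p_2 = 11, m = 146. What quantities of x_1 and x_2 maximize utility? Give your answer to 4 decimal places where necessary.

x_1* = 9.264, x_2* = 0

Perfect substitutes: compare marginal utility per dollar. 6/p_1 vs 3/p_2 → 0.3807 vs 0.2727.
x_1 gives more utility per dollar, so spend all income on x_1: x_1* = m/p_1, x_2* = 0.
Numerically: x_1* = 9.264, x_2* = 0.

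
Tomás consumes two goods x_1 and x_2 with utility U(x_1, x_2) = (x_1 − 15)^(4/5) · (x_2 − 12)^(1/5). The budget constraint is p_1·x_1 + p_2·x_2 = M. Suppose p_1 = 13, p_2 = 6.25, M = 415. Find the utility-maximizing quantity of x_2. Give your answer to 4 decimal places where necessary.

x_2* = 16.64

Let x_1' = x_1−15, x_2' = x_2−12. MRS = 4·x_2'/x_1' = p_1/p_2.
After buying the subsistence bundle (15, 12), a share 0.8 of the remaining income goes to x_1: x_1* = 15 + 0.8·(M − 15p_1 − 12p_2)/p_1.
Discretionary income = 415 − 15·13 − 12·6.25 = 145; x_2* = 12 + 0.2·145/6.25 = 16.64.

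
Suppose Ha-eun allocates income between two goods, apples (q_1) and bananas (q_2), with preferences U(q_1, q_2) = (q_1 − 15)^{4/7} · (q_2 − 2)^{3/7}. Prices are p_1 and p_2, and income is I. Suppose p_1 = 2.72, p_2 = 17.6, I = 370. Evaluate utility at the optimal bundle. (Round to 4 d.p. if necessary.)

MRS = (4/3)·(q_2−2)/(q_1−15). Tangency with p_1/p_2 gives q_2−2 = (3/4)·(p_1/p_2)·(q_1−15).
Substituting into the budget: q_1* = 15 + 4/7·(I − 15·p_1 − 2·p_2)/p_1, and q_2* = 2 + 3/7·(…)/p_2.
Discretionary income = 370 − 15·2.72 − 2·17.6 = 294; q_1* = 15 + 4/7·294/2.72 = 76.7647; q_2* = 2 + 3/7·294/17.6 = 9.1591.
Utility at the optimum: U(76.7647, 9.1591) = 24.5272.

V = 24.5272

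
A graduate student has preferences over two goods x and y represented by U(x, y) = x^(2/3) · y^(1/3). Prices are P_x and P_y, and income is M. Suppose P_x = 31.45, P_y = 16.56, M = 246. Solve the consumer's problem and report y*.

Tangency: MRS = 2·y/x = P_x/P_y.
Rearranging, P_y·y = (1/2)·P_x·x. Substituting into the budget gives P_x·x·(1 + (1/2)) = M.
Demand: x*(P_x,P_y,M) = 2/3·M/P_x and y* = 1/3·M/P_y.
At P_x=31.45, P_y=16.56, M=246: y* = 1/3·246/16.56 = 4.9517.

y* = 4.9517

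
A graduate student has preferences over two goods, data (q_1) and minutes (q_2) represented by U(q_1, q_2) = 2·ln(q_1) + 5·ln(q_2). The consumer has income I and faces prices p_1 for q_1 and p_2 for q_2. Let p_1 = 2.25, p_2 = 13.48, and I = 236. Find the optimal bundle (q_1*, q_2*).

q_1* = 29.9683, q_2* = 12.5053

Tangency: MRS = (2/5)·q_2/q_1 = p_1/p_2.
So 2·p_2·q_2 = 5·p_1·q_1; combined with the budget, a share 2/7 of income goes to q_1.
Demand: q_1*(p_1,p_2,I) = 2/7·I/p_1 and q_2* = 5/7·I/p_2.
At p_1=2.25, p_2=13.48, I=236: q_1* = 2/7·236/2.25 = 29.9683, q_2* = 12.5053.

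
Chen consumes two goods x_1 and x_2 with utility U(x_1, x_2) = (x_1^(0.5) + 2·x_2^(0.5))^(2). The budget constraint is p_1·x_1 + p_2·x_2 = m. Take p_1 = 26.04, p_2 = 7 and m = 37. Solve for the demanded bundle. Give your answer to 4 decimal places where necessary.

x_1* = 0.0895, x_2* = 4.9529

From the CES first-order condition, (1/2)·(x_2/x_1)^(0.5) = p_1/p_2.
Solve for the ratio: x_2/x_1 = [2·p_1/p_2]^(2).
With the ratio pinned down, the budget gives x_1* = m/(p_1 + p_2·(x_2/x_1)) and x_2* = (x_2/x_1)·x_1*.
Numerically x_2/x_1 = 55.3536, so x_1* = 37/(26.04 + 7·55.3536) = 0.0895 and x_2* = 55.3536·0.0895 = 4.9529.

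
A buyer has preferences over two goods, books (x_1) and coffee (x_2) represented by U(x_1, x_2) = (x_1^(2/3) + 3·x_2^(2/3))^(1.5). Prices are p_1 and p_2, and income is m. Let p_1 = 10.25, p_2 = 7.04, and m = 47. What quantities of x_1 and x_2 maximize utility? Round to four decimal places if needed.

From the CES first-order condition, (1/3)·(x_2/x_1)^(1/3) = p_1/p_2.
Hence x_2/x_1 = (3·p_1/p_2)^(1/(1/3)), i.e. raised to the 3 power.
Substitute x_2 = (x_2/x_1)·x_1 into the budget: x_1* = m/(p_1 + p_2·(x_2/x_1)).
Numerically x_2/x_1 = 83.33307, so x_1* = 47/(10.25 + 7.04·83.33307) = 0.0787 and x_2* = 83.33307·0.0787 = 6.5615.

x_1* = 0.0787, x_2* = 6.5615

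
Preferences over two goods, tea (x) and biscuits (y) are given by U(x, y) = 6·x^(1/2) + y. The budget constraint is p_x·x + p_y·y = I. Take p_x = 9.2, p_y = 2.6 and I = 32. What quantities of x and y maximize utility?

x* = 0.7188, y* = 9.7642

Set MRS = p_x/p_y: 3·x^(−1/2) = p_x/p_y.
Solve: √x = 3·p_y/p_x, so x*(p_x,p_y) = (3·p_y/p_x)², and y* = (I − p_x·x*)/p_y.
Plugging in: x* = (3·2.6/9.2)² = 0.7188, y* = 9.7642.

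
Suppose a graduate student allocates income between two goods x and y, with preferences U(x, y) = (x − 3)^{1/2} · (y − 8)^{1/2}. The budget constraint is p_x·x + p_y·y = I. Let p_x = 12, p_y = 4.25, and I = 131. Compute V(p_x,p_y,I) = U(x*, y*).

V = 4.2709

This is Cobb-Douglas in (x−3, y−8): tangency gives 0.5·p_y·(y−8) = 0.5·p_x·(x−3).
After buying the subsistence bundle (3, 8), a share 0.5 of the remaining income goes to x: x* = 3 + 0.5·(I − 3p_x − 8p_y)/p_x.
Discretionary income = 131 − 3·12 − 8·4.25 = 61; x* = 3 + 0.5·61/12 = 5.5417; y* = 8 + 0.5·61/4.25 = 15.1765.
Utility at the optimum: U(5.5417, 15.1765) = 4.2709.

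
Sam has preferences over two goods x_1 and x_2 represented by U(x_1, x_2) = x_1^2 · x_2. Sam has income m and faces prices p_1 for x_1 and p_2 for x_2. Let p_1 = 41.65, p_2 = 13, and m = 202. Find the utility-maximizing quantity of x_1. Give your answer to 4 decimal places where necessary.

x_1* = 3.2333

The MRS is 2·x_2/x_1. Set MRS = p_1/p_2.
Rearranging, p_2·x_2 = (1/2)·p_1·x_1. Substituting into the budget gives p_1·x_1·(1 + (1/2)) = m.
Demand: x_1*(p_1,p_2,m) = 2/3·m/p_1 and x_2* = 1/3·m/p_2.
At p_1=41.65, p_2=13, m=202: x_1* = 2/3·202/41.65 = 3.2333.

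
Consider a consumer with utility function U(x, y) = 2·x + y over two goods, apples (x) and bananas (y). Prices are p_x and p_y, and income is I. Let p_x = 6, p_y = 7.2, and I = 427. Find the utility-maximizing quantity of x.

x gives more utility per dollar, so spend all income on x: x* = I/p_x, y* = 0.
Numerically: x* = 71.1667, y* = 0.

x* = 71.1667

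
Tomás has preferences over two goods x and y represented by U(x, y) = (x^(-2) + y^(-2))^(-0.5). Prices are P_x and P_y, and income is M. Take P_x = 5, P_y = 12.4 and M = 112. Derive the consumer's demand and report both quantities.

x* = 7.9091, y* = 5.8431

MU_x ∝ x^(-3), MU_y ∝ y^(-3), so MRS = (y/x)^(3) = P_x/P_y.
Hence y/x = (P_x/P_y)^(1/(3)), i.e. raised to the 1/3 power.
With the ratio pinned down, the budget gives x* = M/(P_x + P_y·(y/x)) and y* = (y/x)·x*.
Numerically y/x = 0.738782, so x* = 112/(5 + 12.4·0.738782) = 7.9091 and y* = 0.738782·7.9091 = 5.8431.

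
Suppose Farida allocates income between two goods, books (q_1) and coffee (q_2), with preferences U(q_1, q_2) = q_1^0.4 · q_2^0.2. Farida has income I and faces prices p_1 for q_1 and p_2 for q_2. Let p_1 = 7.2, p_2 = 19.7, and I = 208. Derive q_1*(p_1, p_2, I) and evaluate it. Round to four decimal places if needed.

q_1* = 19.2593

MU_q_1/MU_q_2 = (0.4·q_2)/(0.2·q_1); tangency sets this equal to p_1/p_2.
Rearranging, p_2·q_2 = (1/2)·p_1·q_1. Substituting into the budget gives p_1·q_1·(1 + (1/2)) = I.
Demand: q_1*(p_1,p_2,I) = 2/3·I/p_1 and q_2* = 1/3·I/p_2.
At p_1=7.2, p_2=19.7, I=208: q_1* = 2/3·208/7.2 = 19.2593.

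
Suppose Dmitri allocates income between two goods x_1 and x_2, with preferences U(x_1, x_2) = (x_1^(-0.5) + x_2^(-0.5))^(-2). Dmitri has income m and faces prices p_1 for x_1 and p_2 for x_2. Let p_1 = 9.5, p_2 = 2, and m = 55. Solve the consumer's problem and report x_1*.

x_1* = 3.63

MU_x_1 ∝ x_1^(-1.5), MU_x_2 ∝ x_2^(-1.5), so MRS = (x_2/x_1)^(1.5) = p_1/p_2.
Hence x_2/x_1 = (p_1/p_2)^(1/(1.5)), i.e. raised to the 2/3 power.
With the ratio pinned down, the budget gives x_1* = m/(p_1 + p_2·(x_2/x_1)) and x_2* = (x_2/x_1)·x_1*.
Numerically x_2/x_1 = 2.82572, so x_1* = 55/(9.5 + 2·2.82572) = 3.63.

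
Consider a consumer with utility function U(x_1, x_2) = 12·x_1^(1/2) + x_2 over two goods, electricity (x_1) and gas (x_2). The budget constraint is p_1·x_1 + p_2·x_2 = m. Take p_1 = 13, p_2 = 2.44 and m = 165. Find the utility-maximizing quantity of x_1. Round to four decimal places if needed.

MU_x_1 = 6/√x_1, MU_x_2 = 1. Tangency: 6/√x_1 = p_1/p_2.
Thus x_1* = (6·p_2/p_1)² — independent of m — with the rest of income spent on x_2.
Plugging in: x_1* = (6·2.44/13)² = 1.2682.

x_1* = 1.2682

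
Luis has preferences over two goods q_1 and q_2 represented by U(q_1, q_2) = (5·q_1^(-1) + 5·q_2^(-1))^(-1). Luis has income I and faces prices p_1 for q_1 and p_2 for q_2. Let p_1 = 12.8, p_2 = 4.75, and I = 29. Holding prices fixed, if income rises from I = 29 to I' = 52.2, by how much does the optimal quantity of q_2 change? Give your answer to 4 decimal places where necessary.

MRS = MU_q_1/MU_q_2 = (q_2/q_1)^(2). Set equal to p_1/p_2.
Hence q_2/q_1 = (p_1/p_2)^(1/(2)), i.e. raised to the 0.5 power.
Substitute q_2 = (q_2/q_1)·q_1 into the budget: q_1* = I/(p_1 + p_2·(q_2/q_1)).
Numerically q_2/q_1 = 1.641565, so q_1* = 29/(12.8 + 4.75·1.641565) = 1.4079 and q_2* = 1.641565·1.4079 = 2.3112.
At I' = 52.2: q_2* = 4.1602. Change: 4.1602 − 2.3112 = 1.849.

Δq_2* = 1.849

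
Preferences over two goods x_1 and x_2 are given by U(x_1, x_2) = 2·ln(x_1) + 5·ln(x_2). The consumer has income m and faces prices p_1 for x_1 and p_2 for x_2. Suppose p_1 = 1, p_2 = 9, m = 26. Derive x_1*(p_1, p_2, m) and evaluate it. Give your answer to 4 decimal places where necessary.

x_1* = 7.4286

At p_1=1, p_2=9, m=26: x_1* = 2/7·26/1 = 7.4286.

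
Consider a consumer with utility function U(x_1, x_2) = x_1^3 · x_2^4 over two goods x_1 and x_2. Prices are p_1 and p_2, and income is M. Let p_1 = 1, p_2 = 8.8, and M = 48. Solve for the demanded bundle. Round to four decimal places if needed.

Demand: x_1*(p_1,p_2,M) = 3/7·M/p_1 and x_2* = 4/7·M/p_2.
At p_1=1, p_2=8.8, M=48: x_1* = 3/7·48/1 = 20.5714, x_2* = 3.1169.

x_1* = 20.5714, x_2* = 3.1169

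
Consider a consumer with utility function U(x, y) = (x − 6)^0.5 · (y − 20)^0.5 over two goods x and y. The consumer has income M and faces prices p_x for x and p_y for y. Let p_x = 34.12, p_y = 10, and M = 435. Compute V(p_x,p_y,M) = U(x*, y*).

V = 0.8196

After buying the subsistence bundle (6, 20), a share 0.5 of the remaining income goes to x: x* = 6 + 0.5·(M − 6p_x − 20p_y)/p_x.
Discretionary income = 435 − 6·34.12 − 20·10 = 30.28; x* = 6 + 0.5·30.28/34.12 = 6.4437; y* = 20 + 0.5·30.28/10 = 21.514.
Utility at the optimum: U(6.4437, 21.514) = 0.8196.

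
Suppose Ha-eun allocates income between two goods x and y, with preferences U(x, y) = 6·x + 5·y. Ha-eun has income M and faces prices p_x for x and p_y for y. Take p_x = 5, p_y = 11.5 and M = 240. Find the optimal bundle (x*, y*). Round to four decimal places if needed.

x* = 48, y* = 0

Linear utility — the consumer picks whichever good has higher MU/price: 6/5 = 1.2 vs 5/11.5 = 0.4348.
x gives more utility per dollar, so spend all income on x: x* = M/p_x, y* = 0.
Numerically: x* = 48, y* = 0.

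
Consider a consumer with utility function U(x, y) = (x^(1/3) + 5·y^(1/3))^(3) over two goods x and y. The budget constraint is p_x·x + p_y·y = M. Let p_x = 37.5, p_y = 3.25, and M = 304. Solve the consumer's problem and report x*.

From the CES first-order condition, (1/5)·(y/x)^(2/3) = p_x/p_y.
Solve for the ratio: y/x = [5·p_x/p_y]^(1.5).
With the ratio pinned down, the budget gives x* = M/(p_x + p_y·(y/x)) and y* = (y/x)·x*.
Numerically y/x = 438.204534, so x* = 304/(37.5 + 3.25·438.204534) = 0.208.

x* = 0.208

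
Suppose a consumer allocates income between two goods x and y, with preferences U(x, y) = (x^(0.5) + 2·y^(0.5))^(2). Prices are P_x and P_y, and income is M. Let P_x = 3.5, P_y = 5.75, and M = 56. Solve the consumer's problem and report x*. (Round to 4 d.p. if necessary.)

x* = 4.6582

With the ratio pinned down, the budget gives x* = M/(P_x + P_y·(y/x)) and y* = (y/x)·x*.
Numerically y/x = 1.482042, so x* = 56/(3.5 + 5.75·1.482042) = 4.6582.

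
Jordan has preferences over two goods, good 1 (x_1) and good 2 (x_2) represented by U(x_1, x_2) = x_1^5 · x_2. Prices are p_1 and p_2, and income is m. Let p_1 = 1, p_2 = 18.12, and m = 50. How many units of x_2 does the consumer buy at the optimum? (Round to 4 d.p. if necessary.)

The MRS is 5·x_2/x_1. Set MRS = p_1/p_2.
Rearranging, p_2·x_2 = (1/5)·p_1·x_1. Substituting into the budget gives p_1·x_1·(1 + (1/5)) = m.
Demand: x_1*(p_1,p_2,m) = 5/6·m/p_1 and x_2* = 1/6·m/p_2.
At p_1=1, p_2=18.12, m=50: x_2* = 1/6·50/18.12 = 0.4599.

x_2* = 0.4599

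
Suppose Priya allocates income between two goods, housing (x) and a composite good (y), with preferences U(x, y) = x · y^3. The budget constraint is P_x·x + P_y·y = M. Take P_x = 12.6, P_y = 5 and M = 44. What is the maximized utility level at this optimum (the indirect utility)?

V = 250.9886

At P_x=12.6, P_y=5, M=44: x* = 0.25·44/12.6 = 0.873, y* = 6.6.
Utility at the optimum: U(0.873, 6.6) = 250.9886.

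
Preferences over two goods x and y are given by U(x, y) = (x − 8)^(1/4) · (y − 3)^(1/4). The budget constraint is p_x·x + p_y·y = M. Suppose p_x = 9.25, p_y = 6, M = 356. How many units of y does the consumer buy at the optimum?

y* = 25

MRS = (y−3)/(x−8). Tangency with p_x/p_y gives y−3 = (p_x/p_y)·(x−8).
After buying the subsistence bundle (8, 3), a share 0.5 of the remaining income goes to x: x* = 8 + 0.5·(M − 8p_x − 3p_y)/p_x.
Discretionary income = 356 − 8·9.25 − 3·6 = 264; y* = 3 + 0.5·264/6 = 25.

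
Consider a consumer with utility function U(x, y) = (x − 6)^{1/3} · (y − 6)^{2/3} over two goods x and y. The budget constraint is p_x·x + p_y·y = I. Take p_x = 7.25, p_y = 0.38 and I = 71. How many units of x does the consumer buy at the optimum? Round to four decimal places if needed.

This is Cobb-Douglas in (x−6, y−6): tangency gives 1/3·p_y·(y−6) = 2/3·p_x·(x−6).
Substituting into the budget: x* = 6 + 1/3·(I − 6·p_x − 6·p_y)/p_x, and y* = 6 + 2/3·(…)/p_y.
Discretionary income = 71 − 6·7.25 − 6·0.38 = 25.22; x* = 6 + 1/3·25.22/7.25 = 7.1595.

x* = 7.1595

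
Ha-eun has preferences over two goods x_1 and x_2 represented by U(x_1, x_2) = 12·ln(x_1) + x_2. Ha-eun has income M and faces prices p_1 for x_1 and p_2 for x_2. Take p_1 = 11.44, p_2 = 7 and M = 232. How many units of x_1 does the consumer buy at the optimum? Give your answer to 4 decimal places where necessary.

x_1* = 7.3427

Set MRS = p_1/p_2: (12/x_1)/1 = p_1/p_2.
So x_1*(p_1,p_2) = 12·p_2/p_1, independent of income; and x_2* = (M − 12·p_2)/p_2.
At the given prices: x_1* = 12·7/11.44 = 7.3427.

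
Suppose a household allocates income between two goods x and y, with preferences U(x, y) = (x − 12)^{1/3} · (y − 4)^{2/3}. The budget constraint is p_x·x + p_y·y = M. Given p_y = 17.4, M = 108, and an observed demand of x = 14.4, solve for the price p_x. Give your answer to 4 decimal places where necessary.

MRS = (1/2)·(y−4)/(x−12). Tangency with p_x/p_y gives y−4 = 2·(p_x/p_y)·(x−12).
Substituting into the budget: x* = 12 + 1/3·(M − 12·p_x − 4·p_y)/p_x, and y* = 4 + 2/3·(…)/p_y.
Set x* = 14.4 in the demand function and solve for p_x: p_x = 2.

p_x = 2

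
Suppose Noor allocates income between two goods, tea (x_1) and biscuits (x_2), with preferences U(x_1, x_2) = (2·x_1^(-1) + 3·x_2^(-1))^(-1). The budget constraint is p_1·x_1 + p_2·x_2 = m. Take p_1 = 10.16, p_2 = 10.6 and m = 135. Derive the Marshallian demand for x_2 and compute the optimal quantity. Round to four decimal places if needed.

MRS = MU_x_1/MU_x_2 = (2/3)·(x_2/x_1)^(2). Set equal to p_1/p_2.
Solve for the ratio: x_2/x_1 = [(3/2)·p_1/p_2]^(0.5).
Substitute x_2 = (x_2/x_1)·x_1 into the budget: x_1* = m/(p_1 + p_2·(x_2/x_1)).
Numerically x_2/x_1 = 1.199056, so x_1* = 135/(10.16 + 10.6·1.199056) = 5.9029 and x_2* = 1.199056·5.9029 = 7.0779.

x_2* = 7.0779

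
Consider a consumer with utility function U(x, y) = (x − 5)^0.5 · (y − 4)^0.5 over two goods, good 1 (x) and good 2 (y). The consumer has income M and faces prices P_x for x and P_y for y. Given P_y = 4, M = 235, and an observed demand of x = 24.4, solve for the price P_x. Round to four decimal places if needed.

Let x' = x−5, y' = y−4. MRS = y'/x' = P_x/P_y.
Substituting into the budget: x* = 5 + 0.5·(M − 5·P_x − 4·P_y)/P_x, and y* = 4 + 0.5·(…)/P_y.
Set x* = 24.4 in the demand function and solve for P_x: P_x = 5.

P_x = 5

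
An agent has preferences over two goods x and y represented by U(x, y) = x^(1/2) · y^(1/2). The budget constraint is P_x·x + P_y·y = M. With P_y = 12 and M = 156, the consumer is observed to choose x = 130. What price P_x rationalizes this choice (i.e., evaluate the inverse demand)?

The MRS is y/x. Set MRS = P_x/P_y.
So 0.5·P_y·y = 0.5·P_x·x; combined with the budget, a share 0.5 of income goes to x.
Demand: x*(P_x,P_y,M) = 0.5·M/P_x and y* = 0.5·M/P_y.
Set x* = 130 in the demand function and solve for P_x: P_x = 0.6.

P_x = 0.6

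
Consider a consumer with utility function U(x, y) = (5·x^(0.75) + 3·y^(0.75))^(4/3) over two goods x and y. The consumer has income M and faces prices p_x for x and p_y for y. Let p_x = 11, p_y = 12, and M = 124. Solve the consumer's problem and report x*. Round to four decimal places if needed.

x* = 10.2496

MU_x ∝ 5·x^(-0.25), MU_y ∝ 3·y^(-0.25), so MRS = (5/3)·(y/x)^(0.25) = p_x/p_y.
Hence y/x = ((3/5)·p_x/p_y)^(1/(0.25)), i.e. raised to the 4 power.
With the ratio pinned down, the budget gives x* = M/(p_x + p_y·(y/x)) and y* = (y/x)·x*.
Numerically y/x = 0.091506, so x* = 124/(11 + 12·0.091506) = 10.2496.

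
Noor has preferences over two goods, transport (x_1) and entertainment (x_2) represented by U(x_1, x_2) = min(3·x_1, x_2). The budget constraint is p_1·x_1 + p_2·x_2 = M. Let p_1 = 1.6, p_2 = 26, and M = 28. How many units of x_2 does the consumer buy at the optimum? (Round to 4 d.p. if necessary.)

x_2* = 1.0553

With perfect complements, no substitution: consume in ratio x_1:x_2 = 1:3.
Budget: p_1·x_1 + p_2·3·x_1 = M, so (p_1 + 3·p_2)·x_1 = M.
Demand: x_1*(p_1,p_2,M) = M/(p_1 + 3·p_2), x_2* = 3·M/(p_1 + 3·p_2).
Here 1.6 + 3·26 = 79.6, giving x_2* = 1.0553.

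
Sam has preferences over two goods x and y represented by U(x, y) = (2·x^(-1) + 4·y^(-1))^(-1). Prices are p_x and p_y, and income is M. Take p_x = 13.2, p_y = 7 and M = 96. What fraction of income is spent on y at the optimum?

With the ratio pinned down, the budget gives x* = M/(p_x + p_y·(y/x)) and y* = (y/x)·x*.
Numerically y/x = 1.942017, so x* = 96/(13.2 + 7·1.942017) = 3.5829 and y* = 1.942017·3.5829 = 6.958.
Expenditure on y: 7·6.958 = 48.706; share = 0.5074.

share on y = 0.5074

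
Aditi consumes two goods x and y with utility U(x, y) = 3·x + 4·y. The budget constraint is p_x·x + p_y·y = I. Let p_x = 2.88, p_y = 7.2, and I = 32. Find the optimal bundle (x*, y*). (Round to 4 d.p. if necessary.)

x* = 11.1111, y* = 0

Perfect substitutes: compare marginal utility per dollar. 3/p_x vs 4/p_y → 1.0417 vs 0.5556.
x gives more utility per dollar, so spend all income on x: x* = I/p_x, y* = 0.
Numerically: x* = 11.1111, y* = 0.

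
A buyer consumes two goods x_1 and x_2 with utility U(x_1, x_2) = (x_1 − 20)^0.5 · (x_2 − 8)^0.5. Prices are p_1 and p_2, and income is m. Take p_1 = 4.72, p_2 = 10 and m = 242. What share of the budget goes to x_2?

Let x_1' = x_1−20, x_2' = x_2−8. MRS = x_2'/x_1' = p_1/p_2.
Substituting into the budget: x_1* = 20 + 0.5·(m − 20·p_1 − 8·p_2)/p_1, and x_2* = 8 + 0.5·(…)/p_2.
Discretionary income = 242 − 20·4.72 − 8·10 = 67.6; x_1* = 20 + 0.5·67.6/4.72 = 27.161; x_2* = 8 + 0.5·67.6/10 = 11.38.
Expenditure on x_2: 10·11.38 = 113.8; share = 0.4702.

share on x_2 = 0.4702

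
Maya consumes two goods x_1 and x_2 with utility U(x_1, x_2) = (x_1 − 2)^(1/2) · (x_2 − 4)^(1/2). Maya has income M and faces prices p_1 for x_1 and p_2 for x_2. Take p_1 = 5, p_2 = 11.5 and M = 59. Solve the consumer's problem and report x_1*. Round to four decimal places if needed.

x_1* = 2.3

Let x_1' = x_1−2, x_2' = x_2−4. MRS = x_2'/x_1' = p_1/p_2.
After buying the subsistence bundle (2, 4), a share 0.5 of the remaining income goes to x_1: x_1* = 2 + 0.5·(M − 2p_1 − 4p_2)/p_1.
Discretionary income = 59 − 2·5 − 4·11.5 = 3; x_1* = 2 + 0.5·3/5 = 2.3.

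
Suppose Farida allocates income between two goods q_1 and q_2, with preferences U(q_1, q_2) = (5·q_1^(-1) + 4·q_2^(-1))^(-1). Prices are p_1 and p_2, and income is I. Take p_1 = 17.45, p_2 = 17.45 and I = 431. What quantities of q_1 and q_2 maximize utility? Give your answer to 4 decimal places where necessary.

From the CES first-order condition, (5/4)·(q_2/q_1)^(2) = p_1/p_2.
Hence q_2/q_1 = ((4/5)·p_1/p_2)^(1/(2)), i.e. raised to the 0.5 power.
With the ratio pinned down, the budget gives q_1* = I/(p_1 + p_2·(q_2/q_1)) and q_2* = (q_2/q_1)·q_1*.
Numerically q_2/q_1 = 0.894427, so q_1* = 431/(17.45 + 17.45·0.894427) = 13.0378 and q_2* = 0.894427·13.0378 = 11.6614.

q_1* = 13.0378, q_2* = 11.6614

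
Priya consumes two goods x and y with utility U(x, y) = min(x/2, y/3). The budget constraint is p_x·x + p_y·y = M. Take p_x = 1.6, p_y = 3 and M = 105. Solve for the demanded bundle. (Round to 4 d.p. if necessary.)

Leontief preferences: the optimum is at the kink where x/2 = y/3, i.e. y = (3/2)·x.
Budget: p_x·x + p_y·(3/2)·x = M, so (2·p_x + 3·p_y)·x = 2·M.
Demand: x*(p_x,p_y,M) = 2·M/(2·p_x + 3·p_y), y* = 3·M/(2·p_x + 3·p_y).
Here 2·1.6 + 3·3 = 12.2, giving x* = 17.2131 and y* = 25.8197.

x* = 17.2131, y* = 25.8197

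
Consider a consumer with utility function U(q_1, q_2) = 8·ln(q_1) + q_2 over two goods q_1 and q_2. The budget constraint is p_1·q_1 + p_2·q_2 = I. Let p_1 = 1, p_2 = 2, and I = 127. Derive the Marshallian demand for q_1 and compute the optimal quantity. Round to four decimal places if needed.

q_1* = 16

MU_q_1 = 8/q_1, MU_q_2 = 1. Tangency: 8/q_1 = p_1/p_2.
So q_1*(p_1,p_2) = 8·p_2/p_1, independent of income; and q_2* = (I − 8·p_2)/p_2.
At the given prices: q_1* = 8·2/1 = 16.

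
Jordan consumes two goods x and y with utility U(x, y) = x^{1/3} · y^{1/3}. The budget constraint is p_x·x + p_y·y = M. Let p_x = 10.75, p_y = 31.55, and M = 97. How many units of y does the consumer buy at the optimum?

y* = 1.5372

The MRS is y/x. Set MRS = p_x/p_y.
So 1/3·p_y·y = 1/3·p_x·x; combined with the budget, a share 0.5 of income goes to x.
Demand: x*(p_x,p_y,M) = 0.5·M/p_x and y* = 0.5·M/p_y.
At p_x=10.75, p_y=31.55, M=97: y* = 0.5·97/31.55 = 1.5372.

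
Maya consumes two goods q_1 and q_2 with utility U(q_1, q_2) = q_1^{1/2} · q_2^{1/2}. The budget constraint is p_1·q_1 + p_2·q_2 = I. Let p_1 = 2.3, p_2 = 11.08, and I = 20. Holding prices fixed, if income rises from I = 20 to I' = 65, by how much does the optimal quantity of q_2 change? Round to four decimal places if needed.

Tangency: MRS = q_2/q_1 = p_1/p_2.
Rearranging, p_2·q_2 = p_1·q_1. Substituting into the budget gives p_1·q_1·(1 + 1) = I.
Demand: q_1*(p_1,p_2,I) = 0.5·I/p_1 and q_2* = 0.5·I/p_2.
At p_1=2.3, p_2=11.08, I=20: q_2* = 0.5·20/11.08 = 0.9025.
At I' = 65: q_2* = 2.9332. Change: 2.9332 − 0.9025 = 2.0307.

Δq_2* = 2.0307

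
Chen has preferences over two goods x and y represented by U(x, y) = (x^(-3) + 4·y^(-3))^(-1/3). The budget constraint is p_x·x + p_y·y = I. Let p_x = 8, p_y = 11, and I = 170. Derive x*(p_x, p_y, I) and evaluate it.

x* = 7.6009

MU_x ∝ x^(-4), MU_y ∝ 4·y^(-4), so MRS = (1/4)·(y/x)^(4) = p_x/p_y.
Solve for the ratio: y/x = [4·p_x/p_y]^(0.25).
Substitute y = (y/x)·x into the budget: x* = I/(p_x + p_y·(y/x)).
Numerically y/x = 1.305988, so x* = 170/(8 + 11·1.305988) = 7.6009.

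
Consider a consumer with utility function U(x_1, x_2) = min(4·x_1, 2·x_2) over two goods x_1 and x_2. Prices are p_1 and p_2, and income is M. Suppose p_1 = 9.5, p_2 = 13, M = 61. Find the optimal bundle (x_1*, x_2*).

x_1* = 1.7183, x_2* = 3.4366

Here 2·9.5 + 4·13 = 71, giving x_1* = 1.7183 and x_2* = 3.4366.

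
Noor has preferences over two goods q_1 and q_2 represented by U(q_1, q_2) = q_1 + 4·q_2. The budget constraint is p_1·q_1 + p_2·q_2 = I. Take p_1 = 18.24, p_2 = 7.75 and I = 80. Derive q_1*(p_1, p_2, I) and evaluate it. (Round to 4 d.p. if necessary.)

q_1* = 0

Numerically: q_1* = 0, q_2* = 10.3226.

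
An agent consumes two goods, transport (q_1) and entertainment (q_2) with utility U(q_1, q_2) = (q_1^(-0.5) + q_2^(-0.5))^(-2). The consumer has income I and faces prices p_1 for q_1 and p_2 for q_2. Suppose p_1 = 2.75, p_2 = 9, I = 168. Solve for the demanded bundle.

From the CES first-order condition, (q_2/q_1)^(1.5) = p_1/p_2.
Solve for the ratio: q_2/q_1 = [p_1/p_2]^(2/3).
With the ratio pinned down, the budget gives q_1* = I/(p_1 + p_2·(q_2/q_1)) and q_2* = (q_2/q_1)·q_1*.
Numerically q_2/q_1 = 0.453656, so q_1* = 168/(2.75 + 9·0.453656) = 24.5869 and q_2* = 0.453656·24.5869 = 11.154.

q_1* = 24.5869, q_2* = 11.154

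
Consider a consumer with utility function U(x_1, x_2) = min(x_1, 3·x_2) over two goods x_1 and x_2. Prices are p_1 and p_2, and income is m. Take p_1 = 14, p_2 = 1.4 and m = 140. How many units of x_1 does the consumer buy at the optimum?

With perfect complements, no substitution: consume in ratio x_1:x_2 = 3:1.
Budget: p_1·x_1 + p_2·(1/3)·x_1 = m, so (3·p_1 + p_2)·x_1 = 3·m.
Demand: x_1*(p_1,p_2,m) = 3·m/(3·p_1 + p_2), x_2* = m/(3·p_1 + p_2).
Here 3·14 + 1.4 = 43.4, giving x_1* = 9.6774.

x_1* = 9.6774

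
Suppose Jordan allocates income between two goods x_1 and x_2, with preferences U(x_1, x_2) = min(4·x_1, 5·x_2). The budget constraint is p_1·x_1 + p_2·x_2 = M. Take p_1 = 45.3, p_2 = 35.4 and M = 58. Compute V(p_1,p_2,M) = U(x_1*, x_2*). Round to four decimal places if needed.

With perfect complements, no substitution: consume in ratio x_1:x_2 = 5:4.
Budget: p_1·x_1 + p_2·(4/5)·x_1 = M, so (5·p_1 + 4·p_2)·x_1 = 5·M.
Demand: x_1*(p_1,p_2,M) = 5·M/(5·p_1 + 4·p_2), x_2* = 4·M/(5·p_1 + 4·p_2).
Here 5·45.3 + 4·35.4 = 368.1, giving x_1* = 0.7878 and x_2* = 0.6303.
Utility at the optimum: U(0.7878, 0.6303) = 3.1513.

V = 3.1513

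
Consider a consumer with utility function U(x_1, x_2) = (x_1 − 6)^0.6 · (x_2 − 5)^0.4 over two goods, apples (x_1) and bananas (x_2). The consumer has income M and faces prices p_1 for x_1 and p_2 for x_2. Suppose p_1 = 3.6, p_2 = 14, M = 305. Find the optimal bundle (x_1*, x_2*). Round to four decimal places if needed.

x_1* = 41.5667, x_2* = 11.0971

Let x_1' = x_1−6, x_2' = x_2−5. MRS = (3/2)·x_2'/x_1' = p_1/p_2.
After buying the subsistence bundle (6, 5), a share 0.6 of the remaining income goes to x_1: x_1* = 6 + 0.6·(M − 6p_1 − 5p_2)/p_1.
Discretionary income = 305 − 6·3.6 − 5·14 = 213.4; x_1* = 6 + 0.6·213.4/3.6 = 41.5667; x_2* = 5 + 0.4·213.4/14 = 11.0971.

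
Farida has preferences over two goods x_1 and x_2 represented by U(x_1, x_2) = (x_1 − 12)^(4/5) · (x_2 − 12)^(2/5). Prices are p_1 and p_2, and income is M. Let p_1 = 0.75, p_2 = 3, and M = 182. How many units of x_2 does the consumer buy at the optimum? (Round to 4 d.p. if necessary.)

x_2* = 27.2222

After buying the subsistence bundle (12, 12), a share 2/3 of the remaining income goes to x_1: x_1* = 12 + 2/3·(M − 12p_1 − 12p_2)/p_1.
Discretionary income = 182 − 12·0.75 − 12·3 = 137; x_2* = 12 + 1/3·137/3 = 27.2222.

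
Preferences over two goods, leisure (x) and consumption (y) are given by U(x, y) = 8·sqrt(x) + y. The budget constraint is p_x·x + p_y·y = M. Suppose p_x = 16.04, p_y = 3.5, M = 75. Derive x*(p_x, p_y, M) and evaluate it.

Set MRS = p_x/p_y: 4·x^(−1/2) = p_x/p_y.
Thus x* = (4·p_y/p_x)² — independent of M — with the rest of income spent on y.
Plugging in: x* = (4·3.5/16.04)² = 0.7618.

x* = 0.7618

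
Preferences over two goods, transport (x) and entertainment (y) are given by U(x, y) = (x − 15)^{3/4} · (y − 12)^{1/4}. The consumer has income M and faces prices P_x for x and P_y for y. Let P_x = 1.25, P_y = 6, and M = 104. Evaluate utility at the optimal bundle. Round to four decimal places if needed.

V = 4.0811

This is Cobb-Douglas in (x−15, y−12): tangency gives 0.75·P_y·(y−12) = 0.25·P_x·(x−15).
After buying the subsistence bundle (15, 12), a share 0.75 of the remaining income goes to x: x* = 15 + 0.75·(M − 15P_x − 12P_y)/P_x.
Discretionary income = 104 − 15·1.25 − 12·6 = 13.25; x* = 15 + 0.75·13.25/1.25 = 22.95; y* = 12 + 0.25·13.25/6 = 12.5521.
Utility at the optimum: U(22.95, 12.5521) = 4.0811.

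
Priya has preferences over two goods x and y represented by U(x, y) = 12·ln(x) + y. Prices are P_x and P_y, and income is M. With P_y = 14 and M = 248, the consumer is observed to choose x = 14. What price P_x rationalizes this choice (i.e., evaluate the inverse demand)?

P_x = 12

MU_x = 12/x, MU_y = 1. Tangency: 12/x = P_x/P_y.
So x*(P_x,P_y) = 12·P_y/P_x, independent of income; and y* = (M − 12·P_y)/P_y.
Set x* = 14 in the demand function and solve for P_x: P_x = 12.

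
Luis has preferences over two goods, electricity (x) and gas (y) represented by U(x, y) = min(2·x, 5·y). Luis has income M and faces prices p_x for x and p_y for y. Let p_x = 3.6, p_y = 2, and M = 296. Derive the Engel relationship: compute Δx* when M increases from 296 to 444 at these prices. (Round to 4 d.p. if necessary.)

Δx* = 33.6364

With perfect complements, no substitution: consume in ratio x:y = 5:2.
Budget: p_x·x + p_y·(2/5)·x = M, so (5·p_x + 2·p_y)·x = 5·M.
Demand: x*(p_x,p_y,M) = 5·M/(5·p_x + 2·p_y), y* = 2·M/(5·p_x + 2·p_y).
Here 5·3.6 + 2·2 = 22, giving x* = 67.2727.
At M' = 444: x* = 100.9091. Change: 100.9091 − 67.2727 = 33.6364.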